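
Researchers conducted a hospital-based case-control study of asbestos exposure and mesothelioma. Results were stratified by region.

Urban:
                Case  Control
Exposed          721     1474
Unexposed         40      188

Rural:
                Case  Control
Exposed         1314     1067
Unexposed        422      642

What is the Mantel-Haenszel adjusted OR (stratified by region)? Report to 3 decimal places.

1.940

OR_MH = Σ(aᵢdᵢ/nᵢ) / Σ(bᵢcᵢ/nᵢ), where nᵢ is the stratum total.
Stratum 1 (Urban): n = 2423; a·d/n = 721·188/2423 = 55.9422; b·c/n = 1474·40/2423 = 24.3335
Stratum 2 (Rural): n = 3445; a·d/n = 1314·642/3445 = 244.8731; b·c/n = 1067·422/3445 = 130.7036
OR_MH = (55.9422 + 244.8731) / (24.3335 + 130.7036) = 300.8154 / 155.0371 = 1.94028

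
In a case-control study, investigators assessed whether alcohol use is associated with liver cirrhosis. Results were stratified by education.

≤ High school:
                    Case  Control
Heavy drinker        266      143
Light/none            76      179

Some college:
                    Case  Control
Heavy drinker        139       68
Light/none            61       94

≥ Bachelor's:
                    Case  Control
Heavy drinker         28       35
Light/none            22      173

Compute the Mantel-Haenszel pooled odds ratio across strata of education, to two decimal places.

4.11

OR_MH = Σ(aᵢdᵢ/nᵢ) / Σ(bᵢcᵢ/nᵢ), where nᵢ is the stratum total.
Stratum 1 (≤ High school): n = 664; a·d/n = 266·179/664 = 71.7078; b·c/n = 143·76/664 = 16.3675
Stratum 2 (Some college): n = 362; a·d/n = 139·94/362 = 36.0939; b·c/n = 68·61/362 = 11.4586
Stratum 3 (≥ Bachelor's): n = 258; a·d/n = 28·173/258 = 18.7752; b·c/n = 35·22/258 = 2.9845
OR_MH = (71.7078 + 36.0939 + 18.7752) / (16.3675 + 11.4586 + 2.9845) = 126.5769 / 30.8105 = 4.10824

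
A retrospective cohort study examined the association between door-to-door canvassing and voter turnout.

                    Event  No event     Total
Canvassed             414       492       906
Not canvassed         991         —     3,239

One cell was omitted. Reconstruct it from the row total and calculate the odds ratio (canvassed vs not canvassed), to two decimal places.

The missing cell is in the unexposed row: 3239 − 991 = 2248.
So a = 414, b = 492, c = 991, d = 2248.
OR = (a·d)/(b·c) = (414 × 2248) / (492 × 991) = 930672 / 487572 = 1.90879

1.91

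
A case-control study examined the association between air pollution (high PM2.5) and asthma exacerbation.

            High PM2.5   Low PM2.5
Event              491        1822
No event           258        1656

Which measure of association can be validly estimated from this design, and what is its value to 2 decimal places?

Reading the table with exposure as columns: a = 491 (High PM2.5, case), b = 258 (High PM2.5, non-case), c = 1822 (Low PM2.5, case), d = 1656.
This is a case-control study: participants were sampled on outcome status, so risks in the source population cannot be estimated directly — relative risk is not valid here. The odds ratio is the appropriate measure.
OR = (a·d)/(b·c) = (491 × 1656) / (258 × 1822) = 813096 / 470076 = 1.72971

1.73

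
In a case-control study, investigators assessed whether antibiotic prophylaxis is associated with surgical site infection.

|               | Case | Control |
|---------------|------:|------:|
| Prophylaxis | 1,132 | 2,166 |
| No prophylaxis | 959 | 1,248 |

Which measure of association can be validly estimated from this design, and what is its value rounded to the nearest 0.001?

Cells: a = 1132, b = 2166, c = 959, d = 1248.
This is a case-control study: participants were sampled on outcome status, so risks in the source population cannot be estimated directly — relative risk is not valid here. The odds ratio is the appropriate measure.
OR = (a·d)/(b·c) = (1132 × 1248) / (2166 × 959) = 1412736 / 2077194 = 0.68012

0.680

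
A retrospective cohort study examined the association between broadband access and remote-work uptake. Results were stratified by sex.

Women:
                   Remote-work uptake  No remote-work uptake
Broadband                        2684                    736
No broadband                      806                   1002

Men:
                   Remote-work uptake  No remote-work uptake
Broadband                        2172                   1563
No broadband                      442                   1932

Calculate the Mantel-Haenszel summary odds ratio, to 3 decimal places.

5.303

OR_MH = Σ(aᵢdᵢ/nᵢ) / Σ(bᵢcᵢ/nᵢ), where nᵢ is the stratum total.
Stratum 1 (Women): n = 5228; a·d/n = 2684·1002/5228 = 514.4162; b·c/n = 736·806/5228 = 113.4690
Stratum 2 (Men): n = 6109; a·d/n = 2172·1932/6109 = 686.9052; b·c/n = 1563·442/6109 = 113.0866
OR_MH = (514.4162 + 686.9052) / (113.4690 + 113.0866) = 1201.3214 / 226.5556 = 5.30255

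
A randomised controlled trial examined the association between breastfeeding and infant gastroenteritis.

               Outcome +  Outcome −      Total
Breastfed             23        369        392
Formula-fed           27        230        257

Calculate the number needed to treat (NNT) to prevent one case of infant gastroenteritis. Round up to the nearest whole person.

22

Risk in treated group = 23/392 = 0.05867; risk in control = 27/257 = 0.10506.
Absolute risk reduction = 0.10506 − 0.05867 = 0.04638
NNT = 1 / ARR = 1 / 0.04638 = 21.559 → round up → 22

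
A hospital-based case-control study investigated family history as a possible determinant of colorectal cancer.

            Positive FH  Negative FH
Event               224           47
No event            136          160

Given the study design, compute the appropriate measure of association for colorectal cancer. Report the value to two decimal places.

Reading the table with exposure as columns: a = 224 (Positive FH, case), b = 136 (Positive FH, non-case), c = 47 (Negative FH, case), d = 160.
This is a hospital-based case-control study: participants were sampled on outcome status, so risks in the source population cannot be estimated directly — relative risk is not valid here. The odds ratio is the appropriate measure.
OR = (a·d)/(b·c) = (224 × 160) / (136 × 47) = 35840 / 6392 = 5.60701

5.61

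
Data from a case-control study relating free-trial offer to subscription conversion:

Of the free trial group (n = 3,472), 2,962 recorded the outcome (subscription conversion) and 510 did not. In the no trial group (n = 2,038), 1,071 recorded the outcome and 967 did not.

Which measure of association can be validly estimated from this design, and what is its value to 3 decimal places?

5.244

From the description: a = 2962, b = 510, c = 1071, d = 967.
This is a case-control study: participants were sampled on outcome status, so risks in the source population cannot be estimated directly — relative risk is not valid here. The odds ratio is the appropriate measure.
OR = (a·d)/(b·c) = (2962 × 967) / (510 × 1071) = 2864254 / 546210 = 5.24387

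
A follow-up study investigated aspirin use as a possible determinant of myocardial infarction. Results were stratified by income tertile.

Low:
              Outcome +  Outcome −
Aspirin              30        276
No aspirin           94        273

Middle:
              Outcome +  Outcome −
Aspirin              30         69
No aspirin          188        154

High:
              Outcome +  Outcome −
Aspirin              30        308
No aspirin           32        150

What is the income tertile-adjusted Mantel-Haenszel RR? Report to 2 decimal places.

RR_MH = Σ(aᵢ·n₀ᵢ/nᵢ) / Σ(cᵢ·n₁ᵢ/nᵢ), with n₁ᵢ = aᵢ+bᵢ (exposed), n₀ᵢ = cᵢ+dᵢ (unexposed), nᵢ = n₁ᵢ+n₀ᵢ.
Stratum 1 (Low): n₁ = 306, n₀ = 367, n = 673; a·n₀/n = 30·367/673 = 16.3596; c·n₁/n = 94·306/673 = 42.7400
Stratum 2 (Middle): n₁ = 99, n₀ = 342, n = 441; a·n₀/n = 30·342/441 = 23.2653; c·n₁/n = 188·99/441 = 42.2041
Stratum 3 (High): n₁ = 338, n₀ = 182, n = 520; a·n₀/n = 30·182/520 = 10.5000; c·n₁/n = 32·338/520 = 20.8000
RR_MH = (16.3596 + 23.2653 + 10.5000) / (42.7400 + 42.2041 + 20.8000) = 50.1249 / 105.7441 = 0.47402

0.47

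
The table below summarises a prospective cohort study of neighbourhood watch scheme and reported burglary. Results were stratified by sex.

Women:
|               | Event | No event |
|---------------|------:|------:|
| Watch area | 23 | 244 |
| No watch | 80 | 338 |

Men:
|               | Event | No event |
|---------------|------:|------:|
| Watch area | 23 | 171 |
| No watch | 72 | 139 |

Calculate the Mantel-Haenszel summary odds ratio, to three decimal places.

0.327

OR_MH = Σ(aᵢdᵢ/nᵢ) / Σ(bᵢcᵢ/nᵢ), where nᵢ is the stratum total.
Stratum 1 (Women): n = 685; a·d/n = 23·338/685 = 11.3489; b·c/n = 244·80/685 = 28.4964
Stratum 2 (Men): n = 405; a·d/n = 23·139/405 = 7.8938; b·c/n = 171·72/405 = 30.4000
OR_MH = (11.3489 + 7.8938) / (28.4964 + 30.4000) = 19.2427 / 58.8964 = 0.32672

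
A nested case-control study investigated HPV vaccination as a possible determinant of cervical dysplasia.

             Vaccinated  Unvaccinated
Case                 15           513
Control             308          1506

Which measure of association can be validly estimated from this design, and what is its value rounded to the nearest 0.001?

0.143

Reading the table with exposure as columns: a = 15 (Vaccinated, case), b = 308 (Vaccinated, non-case), c = 513 (Unvaccinated, case), d = 1506.
This is a nested case-control study: participants were sampled on outcome status, so risks in the source population cannot be estimated directly — relative risk is not valid here. The odds ratio is the appropriate measure.
OR = (a·d)/(b·c) = (15 × 1506) / (308 × 513) = 22590 / 158004 = 0.14297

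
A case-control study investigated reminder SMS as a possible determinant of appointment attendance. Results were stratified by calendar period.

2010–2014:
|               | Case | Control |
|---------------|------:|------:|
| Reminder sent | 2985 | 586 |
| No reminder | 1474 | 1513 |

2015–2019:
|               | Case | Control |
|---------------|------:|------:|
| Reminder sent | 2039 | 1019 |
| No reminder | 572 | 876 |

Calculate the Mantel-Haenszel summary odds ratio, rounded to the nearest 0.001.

OR_MH = Σ(aᵢdᵢ/nᵢ) / Σ(bᵢcᵢ/nᵢ), where nᵢ is the stratum total.
Stratum 1 (2010–2014): n = 6558; a·d/n = 2985·1513/6558 = 688.6711; b·c/n = 586·1474/6558 = 131.7115
Stratum 2 (2015–2019): n = 4506; a·d/n = 2039·876/4506 = 396.3968; b·c/n = 1019·572/4506 = 129.3538
OR_MH = (688.6711 + 396.3968) / (131.7115 + 129.3538) = 1085.0679 / 261.0652 = 4.15631

4.156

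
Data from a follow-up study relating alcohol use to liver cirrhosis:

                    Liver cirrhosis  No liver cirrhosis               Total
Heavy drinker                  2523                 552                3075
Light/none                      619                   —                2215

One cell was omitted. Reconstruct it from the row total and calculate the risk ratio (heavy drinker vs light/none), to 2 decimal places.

2.94

The missing cell is in the unexposed row: 2215 − 619 = 1596.
So a = 2523, b = 552, c = 619, d = 1596.
RR = [a/(a+b)] / [c/(c+d)] = (2523/3075) / (619/2215) = 0.82049/0.27946 = 2.93599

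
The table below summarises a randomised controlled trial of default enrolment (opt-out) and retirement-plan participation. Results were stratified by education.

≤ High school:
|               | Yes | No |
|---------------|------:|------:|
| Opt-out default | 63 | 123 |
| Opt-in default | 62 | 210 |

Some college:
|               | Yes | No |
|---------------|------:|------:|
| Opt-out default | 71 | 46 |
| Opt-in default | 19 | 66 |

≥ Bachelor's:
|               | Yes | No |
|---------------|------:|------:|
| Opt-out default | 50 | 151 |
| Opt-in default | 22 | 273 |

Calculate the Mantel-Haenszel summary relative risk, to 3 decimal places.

2.151

RR_MH = Σ(aᵢ·n₀ᵢ/nᵢ) / Σ(cᵢ·n₁ᵢ/nᵢ), with n₁ᵢ = aᵢ+bᵢ (exposed), n₀ᵢ = cᵢ+dᵢ (unexposed), nᵢ = n₁ᵢ+n₀ᵢ.
Stratum 1 (≤ High school): n₁ = 186, n₀ = 272, n = 458; a·n₀/n = 63·272/458 = 37.4148; c·n₁/n = 62·186/458 = 25.1790
Stratum 2 (Some college): n₁ = 117, n₀ = 85, n = 202; a·n₀/n = 71·85/202 = 29.8762; c·n₁/n = 19·117/202 = 11.0050
Stratum 3 (≥ Bachelor's): n₁ = 201, n₀ = 295, n = 496; a·n₀/n = 50·295/496 = 29.7379; c·n₁/n = 22·201/496 = 8.9153
RR_MH = (37.4148 + 29.8762 + 29.7379) / (25.1790 + 11.0050 + 8.9153) = 97.0290 / 45.0993 = 2.15145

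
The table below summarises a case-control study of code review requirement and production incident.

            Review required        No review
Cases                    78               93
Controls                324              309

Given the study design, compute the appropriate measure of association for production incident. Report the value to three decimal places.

Reading the table with exposure as columns: a = 78 (Review required, case), b = 324 (Review required, non-case), c = 93 (No review, case), d = 309.
This is a case-control study: participants were sampled on outcome status, so risks in the source population cannot be estimated directly — relative risk is not valid here. The odds ratio is the appropriate measure.
OR = (a·d)/(b·c) = (78 × 309) / (324 × 93) = 24102 / 30132 = 0.79988

0.800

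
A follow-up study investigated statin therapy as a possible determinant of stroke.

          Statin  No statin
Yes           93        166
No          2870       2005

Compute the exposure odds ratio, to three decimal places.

Reading the table with exposure as columns: a = 93 (Statin, case), b = 2870 (Statin, non-case), c = 166 (No statin, case), d = 2005.
OR = (a·d)/(b·c) = (93 × 2005) / (2870 × 166) = 186465 / 476420 = 0.39139
Exposure is associated with lower odds of stroke (OR = 0.39 < 1).

0.391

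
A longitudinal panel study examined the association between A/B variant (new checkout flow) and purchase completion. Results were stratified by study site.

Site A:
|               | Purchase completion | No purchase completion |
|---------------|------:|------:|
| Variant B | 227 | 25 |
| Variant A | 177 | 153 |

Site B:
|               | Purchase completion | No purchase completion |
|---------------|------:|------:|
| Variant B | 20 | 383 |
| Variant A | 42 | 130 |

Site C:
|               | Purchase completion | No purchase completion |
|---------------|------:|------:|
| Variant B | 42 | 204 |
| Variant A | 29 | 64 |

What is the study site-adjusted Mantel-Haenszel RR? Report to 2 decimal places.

RR_MH = Σ(aᵢ·n₀ᵢ/nᵢ) / Σ(cᵢ·n₁ᵢ/nᵢ), with n₁ᵢ = aᵢ+bᵢ (exposed), n₀ᵢ = cᵢ+dᵢ (unexposed), nᵢ = n₁ᵢ+n₀ᵢ.
Stratum 1 (Site A): n₁ = 252, n₀ = 330, n = 582; a·n₀/n = 227·330/582 = 128.7113; c·n₁/n = 177·252/582 = 76.6392
Stratum 2 (Site B): n₁ = 403, n₀ = 172, n = 575; a·n₀/n = 20·172/575 = 5.9826; c·n₁/n = 42·403/575 = 29.4365
Stratum 3 (Site C): n₁ = 246, n₀ = 93, n = 339; a·n₀/n = 42·93/339 = 11.5221; c·n₁/n = 29·246/339 = 21.0442
RR_MH = (128.7113 + 5.9826 + 11.5221) / (76.6392 + 29.4365 + 21.0442) = 146.2161 / 127.1199 = 1.15022

1.15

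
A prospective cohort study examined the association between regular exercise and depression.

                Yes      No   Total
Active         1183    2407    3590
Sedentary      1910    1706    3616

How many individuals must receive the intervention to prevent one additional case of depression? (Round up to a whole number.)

6

Risk in treated group = 1183/3590 = 0.32953; risk in control = 1910/3616 = 0.52821.
Absolute risk reduction = 0.52821 − 0.32953 = 0.19868
NNT = 1 / ARR = 1 / 0.19868 = 5.033 → round up → 6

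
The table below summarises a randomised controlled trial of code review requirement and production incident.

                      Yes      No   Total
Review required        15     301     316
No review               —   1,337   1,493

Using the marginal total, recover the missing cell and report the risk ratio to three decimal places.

The missing cell is in the unexposed row: 1493 − 1337 = 156.
So a = 15, b = 301, c = 156, d = 1337.
RR = [a/(a+b)] / [c/(c+d)] = (15/316) / (156/1493) = 0.04747/0.10449 = 0.45430

0.454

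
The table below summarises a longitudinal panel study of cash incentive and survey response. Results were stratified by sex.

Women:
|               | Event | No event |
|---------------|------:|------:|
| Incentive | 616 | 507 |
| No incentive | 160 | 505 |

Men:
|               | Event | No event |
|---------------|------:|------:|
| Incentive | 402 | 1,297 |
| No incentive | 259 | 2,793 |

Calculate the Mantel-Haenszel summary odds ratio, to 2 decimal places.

OR_MH = Σ(aᵢdᵢ/nᵢ) / Σ(bᵢcᵢ/nᵢ), where nᵢ is the stratum total.
Stratum 1 (Women): n = 1788; a·d/n = 616·505/1788 = 173.9821; b·c/n = 507·160/1788 = 45.3691
Stratum 2 (Men): n = 4751; a·d/n = 402·2793/4751 = 236.3262; b·c/n = 1297·259/4751 = 70.7057
OR_MH = (173.9821 + 236.3262) / (45.3691 + 70.7057) = 410.3084 / 116.0749 = 3.53486

3.53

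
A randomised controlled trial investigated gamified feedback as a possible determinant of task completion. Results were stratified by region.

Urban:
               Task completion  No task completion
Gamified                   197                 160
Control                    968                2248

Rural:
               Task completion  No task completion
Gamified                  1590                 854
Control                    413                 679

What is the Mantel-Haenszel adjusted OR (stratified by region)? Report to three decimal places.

3.000

OR_MH = Σ(aᵢdᵢ/nᵢ) / Σ(bᵢcᵢ/nᵢ), where nᵢ is the stratum total.
Stratum 1 (Urban): n = 3573; a·d/n = 197·2248/3573 = 123.9451; b·c/n = 160·968/3573 = 43.3473
Stratum 2 (Rural): n = 3536; a·d/n = 1590·679/3536 = 305.3196; b·c/n = 854·413/3536 = 99.7460
OR_MH = (123.9451 + 305.3196) / (43.3473 + 99.7460) = 429.2647 / 143.0934 = 2.99989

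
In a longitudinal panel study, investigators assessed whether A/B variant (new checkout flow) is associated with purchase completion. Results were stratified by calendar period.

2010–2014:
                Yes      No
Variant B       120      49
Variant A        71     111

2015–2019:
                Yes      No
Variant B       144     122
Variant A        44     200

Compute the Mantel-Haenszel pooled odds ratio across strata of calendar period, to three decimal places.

4.620

OR_MH = Σ(aᵢdᵢ/nᵢ) / Σ(bᵢcᵢ/nᵢ), where nᵢ is the stratum total.
Stratum 1 (2010–2014): n = 351; a·d/n = 120·111/351 = 37.9487; b·c/n = 49·71/351 = 9.9117
Stratum 2 (2015–2019): n = 510; a·d/n = 144·200/510 = 56.4706; b·c/n = 122·44/510 = 10.5255
OR_MH = (37.9487 + 56.4706) / (9.9117 + 10.5255) = 94.4193 / 20.4372 = 4.61998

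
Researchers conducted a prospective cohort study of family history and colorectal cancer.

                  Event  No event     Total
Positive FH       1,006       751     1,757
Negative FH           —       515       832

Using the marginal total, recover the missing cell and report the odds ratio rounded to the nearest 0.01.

2.18

The missing cell is in the unexposed row: 832 − 515 = 317.
So a = 1006, b = 751, c = 317, d = 515.
OR = (a·d)/(b·c) = (1006 × 515) / (751 × 317) = 518090 / 238067 = 2.17624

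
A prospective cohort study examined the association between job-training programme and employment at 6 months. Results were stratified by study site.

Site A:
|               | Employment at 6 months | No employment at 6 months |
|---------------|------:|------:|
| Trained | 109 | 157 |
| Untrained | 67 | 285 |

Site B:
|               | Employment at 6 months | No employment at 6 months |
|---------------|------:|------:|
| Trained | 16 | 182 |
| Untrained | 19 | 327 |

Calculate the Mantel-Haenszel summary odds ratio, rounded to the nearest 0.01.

2.56

OR_MH = Σ(aᵢdᵢ/nᵢ) / Σ(bᵢcᵢ/nᵢ), where nᵢ is the stratum total.
Stratum 1 (Site A): n = 618; a·d/n = 109·285/618 = 50.2670; b·c/n = 157·67/618 = 17.0210
Stratum 2 (Site B): n = 544; a·d/n = 16·327/544 = 9.6176; b·c/n = 182·19/544 = 6.3566
OR_MH = (50.2670 + 9.6176) / (17.0210 + 6.3566) = 59.8846 / 23.3777 = 2.56162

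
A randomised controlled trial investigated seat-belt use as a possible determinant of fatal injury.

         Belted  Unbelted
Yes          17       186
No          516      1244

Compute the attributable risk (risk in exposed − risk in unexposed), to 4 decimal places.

-0.0982

Reading the table with exposure as columns: a = 17 (Belted, case), b = 516 (Belted, non-case), c = 186 (Unbelted, case), d = 1244.
Risk in exposed = 17/533 = 0.031895; risk in unexposed = 186/1430 = 0.130070.
Risk difference = 0.031895 − 0.130070 = -0.098175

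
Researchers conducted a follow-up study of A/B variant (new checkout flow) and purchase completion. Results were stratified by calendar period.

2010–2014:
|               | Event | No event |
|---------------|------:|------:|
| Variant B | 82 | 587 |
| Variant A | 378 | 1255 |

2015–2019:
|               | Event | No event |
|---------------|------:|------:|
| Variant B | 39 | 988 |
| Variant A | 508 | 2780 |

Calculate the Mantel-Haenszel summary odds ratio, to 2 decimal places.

0.33

OR_MH = Σ(aᵢdᵢ/nᵢ) / Σ(bᵢcᵢ/nᵢ), where nᵢ is the stratum total.
Stratum 1 (2010–2014): n = 2302; a·d/n = 82·1255/2302 = 44.7046; b·c/n = 587·378/2302 = 96.3884
Stratum 2 (2015–2019): n = 4315; a·d/n = 39·2780/4315 = 25.1263; b·c/n = 988·508/4315 = 116.3161
OR_MH = (44.7046 + 25.1263) / (96.3884 + 116.3161) = 69.8309 / 212.7045 = 0.32830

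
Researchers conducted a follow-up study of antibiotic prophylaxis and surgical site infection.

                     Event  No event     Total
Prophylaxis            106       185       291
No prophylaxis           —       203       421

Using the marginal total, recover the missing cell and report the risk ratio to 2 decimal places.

The missing cell is in the unexposed row: 421 − 203 = 218.
So a = 106, b = 185, c = 218, d = 203.
RR = [a/(a+b)] / [c/(c+d)] = (106/291) / (218/421) = 0.36426/0.51781 = 0.70346

0.70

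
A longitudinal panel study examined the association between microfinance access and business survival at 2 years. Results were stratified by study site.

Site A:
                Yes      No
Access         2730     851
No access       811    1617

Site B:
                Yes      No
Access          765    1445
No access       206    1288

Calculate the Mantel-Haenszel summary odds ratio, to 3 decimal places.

OR_MH = Σ(aᵢdᵢ/nᵢ) / Σ(bᵢcᵢ/nᵢ), where nᵢ is the stratum total.
Stratum 1 (Site A): n = 6009; a·d/n = 2730·1617/6009 = 734.6331; b·c/n = 851·811/6009 = 114.8546
Stratum 2 (Site B): n = 3704; a·d/n = 765·1288/3704 = 266.0151; b·c/n = 1445·206/3704 = 80.3645
OR_MH = (734.6331 + 266.0151) / (114.8546 + 80.3645) = 1000.6482 / 195.2190 = 5.12577

5.126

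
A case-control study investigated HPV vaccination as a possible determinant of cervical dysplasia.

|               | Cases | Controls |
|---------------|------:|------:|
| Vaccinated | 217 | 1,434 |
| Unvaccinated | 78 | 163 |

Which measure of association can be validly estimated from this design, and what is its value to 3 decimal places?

Cells: a = 217, b = 1434, c = 78, d = 163.
This is a case-control study: participants were sampled on outcome status, so risks in the source population cannot be estimated directly — relative risk is not valid here. The odds ratio is the appropriate measure.
OR = (a·d)/(b·c) = (217 × 163) / (1434 × 78) = 35371 / 111852 = 0.31623

0.316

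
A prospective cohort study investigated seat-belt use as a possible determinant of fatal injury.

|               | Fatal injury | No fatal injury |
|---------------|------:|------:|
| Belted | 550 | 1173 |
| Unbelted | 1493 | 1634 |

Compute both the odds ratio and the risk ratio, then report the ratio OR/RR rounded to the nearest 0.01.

Cells: a = 550, b = 1173, c = 1493, d = 1634.
OR = (550·1634)/(1173·1493) = 898700/1751289 = 0.51316
Risk in exposed = 550/1723 = 0.31921; risk in unexposed = 1493/3127 = 0.47745; RR = 0.66857
OR/RR = 0.51316 / 0.66857 = 0.76756
The outcome is not rare, so the OR lies further from 1 than the RR.

0.77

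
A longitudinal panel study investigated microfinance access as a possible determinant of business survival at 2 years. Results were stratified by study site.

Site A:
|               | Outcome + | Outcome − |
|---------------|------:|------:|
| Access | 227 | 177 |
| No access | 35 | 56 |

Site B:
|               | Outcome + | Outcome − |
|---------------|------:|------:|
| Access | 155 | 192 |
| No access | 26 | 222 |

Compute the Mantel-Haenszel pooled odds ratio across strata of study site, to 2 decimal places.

OR_MH = Σ(aᵢdᵢ/nᵢ) / Σ(bᵢcᵢ/nᵢ), where nᵢ is the stratum total.
Stratum 1 (Site A): n = 495; a·d/n = 227·56/495 = 25.6808; b·c/n = 177·35/495 = 12.5152
Stratum 2 (Site B): n = 595; a·d/n = 155·222/595 = 57.8319; b·c/n = 192·26/595 = 8.3899
OR_MH = (25.6808 + 57.8319) / (12.5152 + 8.3899) = 83.5127 / 20.9051 = 3.99486

3.99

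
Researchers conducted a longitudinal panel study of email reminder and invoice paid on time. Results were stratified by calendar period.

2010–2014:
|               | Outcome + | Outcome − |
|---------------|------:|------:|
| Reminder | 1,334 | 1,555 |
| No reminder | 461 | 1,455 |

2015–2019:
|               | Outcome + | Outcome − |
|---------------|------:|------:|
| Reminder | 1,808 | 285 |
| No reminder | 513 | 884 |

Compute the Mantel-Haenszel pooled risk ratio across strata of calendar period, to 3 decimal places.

2.147

RR_MH = Σ(aᵢ·n₀ᵢ/nᵢ) / Σ(cᵢ·n₁ᵢ/nᵢ), with n₁ᵢ = aᵢ+bᵢ (exposed), n₀ᵢ = cᵢ+dᵢ (unexposed), nᵢ = n₁ᵢ+n₀ᵢ.
Stratum 1 (2010–2014): n₁ = 2889, n₀ = 1916, n = 4805; a·n₀/n = 1334·1916/4805 = 531.9342; c·n₁/n = 461·2889/4805 = 277.1757
Stratum 2 (2015–2019): n₁ = 2093, n₀ = 1397, n = 3490; a·n₀/n = 1808·1397/3490 = 723.7181; c·n₁/n = 513·2093/3490 = 307.6530
RR_MH = (531.9342 + 723.7181) / (277.1757 + 307.6530) = 1255.6523 / 584.8287 = 2.14704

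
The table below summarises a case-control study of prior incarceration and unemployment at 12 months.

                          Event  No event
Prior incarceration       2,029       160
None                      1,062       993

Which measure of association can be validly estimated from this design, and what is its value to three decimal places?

11.857

Cells: a = 2029, b = 160, c = 1062, d = 993.
This is a case-control study: participants were sampled on outcome status, so risks in the source population cannot be estimated directly — relative risk is not valid here. The odds ratio is the appropriate measure.
OR = (a·d)/(b·c) = (2029 × 993) / (160 × 1062) = 2014797 / 169920 = 11.85733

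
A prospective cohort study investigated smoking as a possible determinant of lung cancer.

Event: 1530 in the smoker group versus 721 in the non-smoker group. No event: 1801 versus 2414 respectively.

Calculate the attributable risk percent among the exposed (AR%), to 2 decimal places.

From the description: a = 1530, b = 1801, c = 721, d = 2414.
Risk in exposed = 1530/3331 = 0.45932; risk in unexposed = 721/3135 = 0.22998.
RR = 0.45932/0.22998 = 1.99719
AR% = (RR − 1)/RR × 100 = (1.99719 − 1)/1.99719 × 100 = 49.9296%

49.93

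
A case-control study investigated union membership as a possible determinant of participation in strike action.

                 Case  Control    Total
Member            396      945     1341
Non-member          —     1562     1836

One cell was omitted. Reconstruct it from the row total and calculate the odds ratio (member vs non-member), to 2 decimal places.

2.39

The missing cell is in the unexposed row: 1836 − 1562 = 274.
So a = 396, b = 945, c = 274, d = 1562.
OR = (a·d)/(b·c) = (396 × 1562) / (945 × 274) = 618552 / 258930 = 2.38888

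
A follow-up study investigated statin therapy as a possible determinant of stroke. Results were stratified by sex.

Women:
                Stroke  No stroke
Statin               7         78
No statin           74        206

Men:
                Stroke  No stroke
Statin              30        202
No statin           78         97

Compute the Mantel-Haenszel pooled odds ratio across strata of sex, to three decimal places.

0.204

OR_MH = Σ(aᵢdᵢ/nᵢ) / Σ(bᵢcᵢ/nᵢ), where nᵢ is the stratum total.
Stratum 1 (Women): n = 365; a·d/n = 7·206/365 = 3.9507; b·c/n = 78·74/365 = 15.8137
Stratum 2 (Men): n = 407; a·d/n = 30·97/407 = 7.1499; b·c/n = 202·78/407 = 38.7125
OR_MH = (3.9507 + 7.1499) / (15.8137 + 38.7125) = 11.1006 / 54.5262 = 0.20358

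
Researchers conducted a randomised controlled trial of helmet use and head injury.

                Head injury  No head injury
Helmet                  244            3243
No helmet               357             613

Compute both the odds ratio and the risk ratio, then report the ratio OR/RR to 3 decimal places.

Cells: a = 244, b = 3243, c = 357, d = 613.
OR = (244·613)/(3243·357) = 149572/1157751 = 0.12919
Risk in exposed = 244/3487 = 0.06997; risk in unexposed = 357/970 = 0.36804; RR = 0.19013
OR/RR = 0.12919 / 0.19013 = 0.67951
The outcome is not rare, so the OR lies further from 1 than the RR.

0.680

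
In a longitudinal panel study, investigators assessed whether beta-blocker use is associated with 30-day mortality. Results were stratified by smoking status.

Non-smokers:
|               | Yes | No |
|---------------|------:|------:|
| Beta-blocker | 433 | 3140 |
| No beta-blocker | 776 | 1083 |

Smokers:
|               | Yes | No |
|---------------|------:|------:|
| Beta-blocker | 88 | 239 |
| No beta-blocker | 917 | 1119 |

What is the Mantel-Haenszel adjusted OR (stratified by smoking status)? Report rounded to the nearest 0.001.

OR_MH = Σ(aᵢdᵢ/nᵢ) / Σ(bᵢcᵢ/nᵢ), where nᵢ is the stratum total.
Stratum 1 (Non-smokers): n = 5432; a·d/n = 433·1083/5432 = 86.3290; b·c/n = 3140·776/5432 = 448.5714
Stratum 2 (Smokers): n = 2363; a·d/n = 88·1119/2363 = 41.6725; b·c/n = 239·917/2363 = 92.7478
OR_MH = (86.3290 + 41.6725) / (448.5714 + 92.7478) = 128.0014 / 541.3192 = 0.23646

0.236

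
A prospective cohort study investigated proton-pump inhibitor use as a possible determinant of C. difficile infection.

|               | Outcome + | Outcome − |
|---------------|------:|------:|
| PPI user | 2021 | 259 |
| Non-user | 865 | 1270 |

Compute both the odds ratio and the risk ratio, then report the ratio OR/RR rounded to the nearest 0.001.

Cells: a = 2021, b = 259, c = 865, d = 1270.
OR = (2021·1270)/(259·865) = 2566670/224035 = 11.45656
Risk in exposed = 2021/2280 = 0.88640; risk in unexposed = 865/2135 = 0.40515; RR = 2.18783
OR/RR = 11.45656 / 2.18783 = 5.23650
The outcome is not rare, so the OR lies further from 1 than the RR.

5.236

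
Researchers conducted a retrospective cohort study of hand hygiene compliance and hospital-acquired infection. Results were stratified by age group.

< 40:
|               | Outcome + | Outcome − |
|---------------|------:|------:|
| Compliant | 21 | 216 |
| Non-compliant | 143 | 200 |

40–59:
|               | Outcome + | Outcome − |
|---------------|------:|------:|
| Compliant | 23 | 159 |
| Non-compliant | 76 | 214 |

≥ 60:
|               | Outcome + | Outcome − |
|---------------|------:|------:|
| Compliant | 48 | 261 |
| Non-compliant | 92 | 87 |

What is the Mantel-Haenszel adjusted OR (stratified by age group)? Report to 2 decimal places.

0.20

OR_MH = Σ(aᵢdᵢ/nᵢ) / Σ(bᵢcᵢ/nᵢ), where nᵢ is the stratum total.
Stratum 1 (< 40): n = 580; a·d/n = 21·200/580 = 7.2414; b·c/n = 216·143/580 = 53.2552
Stratum 2 (40–59): n = 472; a·d/n = 23·214/472 = 10.4280; b·c/n = 159·76/472 = 25.6017
Stratum 3 (≥ 60): n = 488; a·d/n = 48·87/488 = 8.5574; b·c/n = 261·92/488 = 49.2049
OR_MH = (7.2414 + 10.4280 + 8.5574) / (53.2552 + 25.6017 + 49.2049) = 26.2267 / 128.0618 = 0.20480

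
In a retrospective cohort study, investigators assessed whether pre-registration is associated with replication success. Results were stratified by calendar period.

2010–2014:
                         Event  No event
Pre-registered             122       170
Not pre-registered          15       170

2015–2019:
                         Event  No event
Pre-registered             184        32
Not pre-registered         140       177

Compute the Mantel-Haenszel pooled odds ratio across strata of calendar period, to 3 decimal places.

OR_MH = Σ(aᵢdᵢ/nᵢ) / Σ(bᵢcᵢ/nᵢ), where nᵢ is the stratum total.
Stratum 1 (2010–2014): n = 477; a·d/n = 122·170/477 = 43.4801; b·c/n = 170·15/477 = 5.3459
Stratum 2 (2015–2019): n = 533; a·d/n = 184·177/533 = 61.1032; b·c/n = 32·140/533 = 8.4053
OR_MH = (43.4801 + 61.1032) / (5.3459 + 8.4053) = 104.5833 / 13.7512 = 7.60541

7.605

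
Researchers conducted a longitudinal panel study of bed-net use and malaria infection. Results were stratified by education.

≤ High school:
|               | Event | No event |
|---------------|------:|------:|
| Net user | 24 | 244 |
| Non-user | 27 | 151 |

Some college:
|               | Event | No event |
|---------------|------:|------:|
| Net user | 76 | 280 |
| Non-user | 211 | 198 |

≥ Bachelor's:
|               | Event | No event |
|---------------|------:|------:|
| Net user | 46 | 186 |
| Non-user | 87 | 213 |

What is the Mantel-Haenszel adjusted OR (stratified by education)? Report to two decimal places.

0.38

OR_MH = Σ(aᵢdᵢ/nᵢ) / Σ(bᵢcᵢ/nᵢ), where nᵢ is the stratum total.
Stratum 1 (≤ High school): n = 446; a·d/n = 24·151/446 = 8.1256; b·c/n = 244·27/446 = 14.7713
Stratum 2 (Some college): n = 765; a·d/n = 76·198/765 = 19.6706; b·c/n = 280·211/765 = 77.2288
Stratum 3 (≥ Bachelor's): n = 532; a·d/n = 46·213/532 = 18.4173; b·c/n = 186·87/532 = 30.4173
OR_MH = (8.1256 + 19.6706 + 18.4173) / (14.7713 + 77.2288 + 30.4173) = 46.2134 / 122.4174 = 0.37751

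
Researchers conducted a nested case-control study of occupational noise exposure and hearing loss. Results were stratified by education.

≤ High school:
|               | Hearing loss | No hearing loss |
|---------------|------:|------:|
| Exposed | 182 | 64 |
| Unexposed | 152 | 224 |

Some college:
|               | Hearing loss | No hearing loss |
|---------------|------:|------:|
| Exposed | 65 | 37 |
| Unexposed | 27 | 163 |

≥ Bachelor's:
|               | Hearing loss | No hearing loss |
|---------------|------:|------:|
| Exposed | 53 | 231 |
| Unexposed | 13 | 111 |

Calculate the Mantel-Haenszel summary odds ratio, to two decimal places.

OR_MH = Σ(aᵢdᵢ/nᵢ) / Σ(bᵢcᵢ/nᵢ), where nᵢ is the stratum total.
Stratum 1 (≤ High school): n = 622; a·d/n = 182·224/622 = 65.5434; b·c/n = 64·152/622 = 15.6399
Stratum 2 (Some college): n = 292; a·d/n = 65·163/292 = 36.2842; b·c/n = 37·27/292 = 3.4212
Stratum 3 (≥ Bachelor's): n = 408; a·d/n = 53·111/408 = 14.4191; b·c/n = 231·13/408 = 7.3603
OR_MH = (65.5434 + 36.2842 + 14.4191) / (15.6399 + 3.4212 + 7.3603) = 116.2468 / 26.4214 = 4.39972

4.40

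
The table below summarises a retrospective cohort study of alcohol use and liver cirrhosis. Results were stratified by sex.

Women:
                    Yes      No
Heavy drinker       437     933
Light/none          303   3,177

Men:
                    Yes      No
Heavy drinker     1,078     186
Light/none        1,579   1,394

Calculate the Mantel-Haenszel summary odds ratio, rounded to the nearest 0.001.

OR_MH = Σ(aᵢdᵢ/nᵢ) / Σ(bᵢcᵢ/nᵢ), where nᵢ is the stratum total.
Stratum 1 (Women): n = 4850; a·d/n = 437·3177/4850 = 286.2575; b·c/n = 933·303/4850 = 58.2885
Stratum 2 (Men): n = 4237; a·d/n = 1078·1394/4237 = 354.6689; b·c/n = 186·1579/4237 = 69.3165
OR_MH = (286.2575 + 354.6689) / (58.2885 + 69.3165) = 640.9264 / 127.6050 = 5.02274

5.023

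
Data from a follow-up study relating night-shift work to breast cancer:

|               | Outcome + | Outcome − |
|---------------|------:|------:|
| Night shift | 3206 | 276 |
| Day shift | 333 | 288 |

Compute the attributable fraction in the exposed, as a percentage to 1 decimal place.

Cells: a = 3206, b = 276, c = 333, d = 288.
Risk in exposed = 3206/3482 = 0.92074; risk in unexposed = 333/621 = 0.53623.
RR = 0.92074/0.53623 = 1.71705
AR% = (RR − 1)/RR × 100 = (1.71705 − 1)/1.71705 × 100 = 41.7605%

41.8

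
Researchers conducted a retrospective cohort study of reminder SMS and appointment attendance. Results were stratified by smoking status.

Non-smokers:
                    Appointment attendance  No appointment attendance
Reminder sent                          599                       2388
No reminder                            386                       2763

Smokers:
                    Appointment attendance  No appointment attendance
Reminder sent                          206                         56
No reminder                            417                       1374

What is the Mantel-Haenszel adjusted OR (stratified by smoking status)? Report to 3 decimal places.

2.522

OR_MH = Σ(aᵢdᵢ/nᵢ) / Σ(bᵢcᵢ/nᵢ), where nᵢ is the stratum total.
Stratum 1 (Non-smokers): n = 6136; a·d/n = 599·2763/6136 = 269.7257; b·c/n = 2388·386/6136 = 150.2229
Stratum 2 (Smokers): n = 2053; a·d/n = 206·1374/2053 = 137.8685; b·c/n = 56·417/2053 = 11.3746
OR_MH = (269.7257 + 137.8685) / (150.2229 + 11.3746) = 407.5942 / 161.5975 = 2.52228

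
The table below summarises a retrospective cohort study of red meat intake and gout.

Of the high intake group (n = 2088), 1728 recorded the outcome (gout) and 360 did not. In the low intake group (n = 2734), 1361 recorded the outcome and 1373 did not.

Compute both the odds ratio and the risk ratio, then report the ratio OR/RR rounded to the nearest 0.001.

From the description: a = 1728, b = 360, c = 1361, d = 1373.
OR = (1728·1373)/(360·1361) = 2372544/489960 = 4.84232
Risk in exposed = 1728/2088 = 0.82759; risk in unexposed = 1361/2734 = 0.49781; RR = 1.66247
OR/RR = 4.84232 / 1.66247 = 2.91273
The outcome is not rare, so the OR lies further from 1 than the RR.

2.913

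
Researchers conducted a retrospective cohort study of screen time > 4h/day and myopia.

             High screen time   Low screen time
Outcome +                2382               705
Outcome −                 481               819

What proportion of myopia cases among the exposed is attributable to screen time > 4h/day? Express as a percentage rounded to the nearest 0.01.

44.40

Reading the table with exposure as columns: a = 2382 (High screen time, case), b = 481 (High screen time, non-case), c = 705 (Low screen time, case), d = 819.
Risk in exposed = 2382/2863 = 0.83199; risk in unexposed = 705/1524 = 0.46260.
RR = 0.83199/0.46260 = 1.79852
AR% = (RR − 1)/RR × 100 = (1.79852 − 1)/1.79852 × 100 = 44.3989%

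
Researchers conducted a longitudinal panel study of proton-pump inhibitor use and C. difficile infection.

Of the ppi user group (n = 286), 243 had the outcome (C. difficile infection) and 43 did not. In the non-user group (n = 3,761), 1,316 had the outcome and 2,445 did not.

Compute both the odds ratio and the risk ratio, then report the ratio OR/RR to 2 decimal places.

From the description: a = 243, b = 43, c = 1316, d = 2445.
OR = (243·2445)/(43·1316) = 594135/56588 = 10.49931
Risk in exposed = 243/286 = 0.84965; risk in unexposed = 1316/3761 = 0.34991; RR = 2.42822
OR/RR = 10.49931 / 2.42822 = 4.32387
The outcome is not rare, so the OR lies further from 1 than the RR.

4.32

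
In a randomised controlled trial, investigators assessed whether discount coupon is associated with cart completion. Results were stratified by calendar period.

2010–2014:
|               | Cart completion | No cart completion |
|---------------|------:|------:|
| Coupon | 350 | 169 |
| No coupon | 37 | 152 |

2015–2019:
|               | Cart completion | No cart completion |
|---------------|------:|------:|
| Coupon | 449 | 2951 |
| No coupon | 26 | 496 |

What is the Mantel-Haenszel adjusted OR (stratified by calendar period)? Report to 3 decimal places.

4.646

OR_MH = Σ(aᵢdᵢ/nᵢ) / Σ(bᵢcᵢ/nᵢ), where nᵢ is the stratum total.
Stratum 1 (2010–2014): n = 708; a·d/n = 350·152/708 = 75.1412; b·c/n = 169·37/708 = 8.8319
Stratum 2 (2015–2019): n = 3922; a·d/n = 449·496/3922 = 56.7833; b·c/n = 2951·26/3922 = 19.5630
OR_MH = (75.1412 + 56.7833) / (8.8319 + 19.5630) = 131.9245 / 28.3949 = 4.64606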